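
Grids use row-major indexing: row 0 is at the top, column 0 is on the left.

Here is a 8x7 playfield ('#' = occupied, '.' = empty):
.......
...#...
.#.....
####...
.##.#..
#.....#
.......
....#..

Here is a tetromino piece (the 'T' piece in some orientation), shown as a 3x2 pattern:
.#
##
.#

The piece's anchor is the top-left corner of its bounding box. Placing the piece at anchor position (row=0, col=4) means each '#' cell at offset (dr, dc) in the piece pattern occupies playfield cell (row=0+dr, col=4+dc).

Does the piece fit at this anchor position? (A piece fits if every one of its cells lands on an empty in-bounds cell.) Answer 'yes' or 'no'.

Answer: yes

Derivation:
Check each piece cell at anchor (0, 4):
  offset (0,1) -> (0,5): empty -> OK
  offset (1,0) -> (1,4): empty -> OK
  offset (1,1) -> (1,5): empty -> OK
  offset (2,1) -> (2,5): empty -> OK
All cells valid: yes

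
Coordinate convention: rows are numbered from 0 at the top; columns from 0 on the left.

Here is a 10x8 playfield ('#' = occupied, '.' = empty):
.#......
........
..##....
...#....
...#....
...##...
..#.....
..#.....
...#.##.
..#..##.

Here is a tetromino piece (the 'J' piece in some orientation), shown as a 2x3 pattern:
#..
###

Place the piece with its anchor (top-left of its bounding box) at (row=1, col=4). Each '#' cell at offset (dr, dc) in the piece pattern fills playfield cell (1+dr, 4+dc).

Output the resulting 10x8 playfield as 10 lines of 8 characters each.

Answer: .#......
....#...
..#####.
...#....
...#....
...##...
..#.....
..#.....
...#.##.
..#..##.

Derivation:
Fill (1+0,4+0) = (1,4)
Fill (1+1,4+0) = (2,4)
Fill (1+1,4+1) = (2,5)
Fill (1+1,4+2) = (2,6)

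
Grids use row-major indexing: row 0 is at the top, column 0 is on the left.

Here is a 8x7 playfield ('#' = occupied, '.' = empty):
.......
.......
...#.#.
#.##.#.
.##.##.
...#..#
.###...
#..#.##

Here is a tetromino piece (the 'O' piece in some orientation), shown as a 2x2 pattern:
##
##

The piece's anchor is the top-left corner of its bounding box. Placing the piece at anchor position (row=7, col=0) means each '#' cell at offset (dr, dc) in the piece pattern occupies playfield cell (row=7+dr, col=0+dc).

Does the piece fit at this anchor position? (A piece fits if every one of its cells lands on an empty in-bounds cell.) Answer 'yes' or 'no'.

Answer: no

Derivation:
Check each piece cell at anchor (7, 0):
  offset (0,0) -> (7,0): occupied ('#') -> FAIL
  offset (0,1) -> (7,1): empty -> OK
  offset (1,0) -> (8,0): out of bounds -> FAIL
  offset (1,1) -> (8,1): out of bounds -> FAIL
All cells valid: no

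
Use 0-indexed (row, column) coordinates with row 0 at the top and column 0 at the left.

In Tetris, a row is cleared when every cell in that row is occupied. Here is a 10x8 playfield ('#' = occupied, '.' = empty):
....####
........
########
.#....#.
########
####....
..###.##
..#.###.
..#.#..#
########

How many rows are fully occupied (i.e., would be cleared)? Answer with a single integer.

Check each row:
  row 0: 4 empty cells -> not full
  row 1: 8 empty cells -> not full
  row 2: 0 empty cells -> FULL (clear)
  row 3: 6 empty cells -> not full
  row 4: 0 empty cells -> FULL (clear)
  row 5: 4 empty cells -> not full
  row 6: 3 empty cells -> not full
  row 7: 4 empty cells -> not full
  row 8: 5 empty cells -> not full
  row 9: 0 empty cells -> FULL (clear)
Total rows cleared: 3

Answer: 3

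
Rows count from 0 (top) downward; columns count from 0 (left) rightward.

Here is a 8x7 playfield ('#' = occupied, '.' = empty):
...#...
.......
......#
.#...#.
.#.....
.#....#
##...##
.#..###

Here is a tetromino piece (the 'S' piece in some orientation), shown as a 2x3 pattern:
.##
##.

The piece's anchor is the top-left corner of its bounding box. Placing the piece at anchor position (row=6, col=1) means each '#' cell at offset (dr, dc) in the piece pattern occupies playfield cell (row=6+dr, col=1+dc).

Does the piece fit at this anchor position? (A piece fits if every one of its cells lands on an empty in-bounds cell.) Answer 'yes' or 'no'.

Answer: no

Derivation:
Check each piece cell at anchor (6, 1):
  offset (0,1) -> (6,2): empty -> OK
  offset (0,2) -> (6,3): empty -> OK
  offset (1,0) -> (7,1): occupied ('#') -> FAIL
  offset (1,1) -> (7,2): empty -> OK
All cells valid: no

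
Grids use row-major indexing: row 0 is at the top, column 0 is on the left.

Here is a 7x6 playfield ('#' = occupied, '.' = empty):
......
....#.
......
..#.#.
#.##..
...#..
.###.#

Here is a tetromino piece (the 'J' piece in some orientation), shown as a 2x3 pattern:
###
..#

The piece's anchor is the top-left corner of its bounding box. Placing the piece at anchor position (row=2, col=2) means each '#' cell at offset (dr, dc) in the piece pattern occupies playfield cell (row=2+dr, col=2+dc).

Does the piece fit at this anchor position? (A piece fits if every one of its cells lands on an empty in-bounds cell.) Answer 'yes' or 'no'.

Answer: no

Derivation:
Check each piece cell at anchor (2, 2):
  offset (0,0) -> (2,2): empty -> OK
  offset (0,1) -> (2,3): empty -> OK
  offset (0,2) -> (2,4): empty -> OK
  offset (1,2) -> (3,4): occupied ('#') -> FAIL
All cells valid: no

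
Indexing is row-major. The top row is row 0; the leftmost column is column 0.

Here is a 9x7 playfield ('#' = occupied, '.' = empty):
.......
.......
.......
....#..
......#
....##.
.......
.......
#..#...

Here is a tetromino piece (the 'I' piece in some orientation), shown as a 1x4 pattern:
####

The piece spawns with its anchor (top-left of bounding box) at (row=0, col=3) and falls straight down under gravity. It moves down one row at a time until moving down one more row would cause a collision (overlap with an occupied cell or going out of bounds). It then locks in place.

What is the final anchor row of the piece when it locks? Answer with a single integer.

Spawn at (row=0, col=3). Try each row:
  row 0: fits
  row 1: fits
  row 2: fits
  row 3: blocked -> lock at row 2

Answer: 2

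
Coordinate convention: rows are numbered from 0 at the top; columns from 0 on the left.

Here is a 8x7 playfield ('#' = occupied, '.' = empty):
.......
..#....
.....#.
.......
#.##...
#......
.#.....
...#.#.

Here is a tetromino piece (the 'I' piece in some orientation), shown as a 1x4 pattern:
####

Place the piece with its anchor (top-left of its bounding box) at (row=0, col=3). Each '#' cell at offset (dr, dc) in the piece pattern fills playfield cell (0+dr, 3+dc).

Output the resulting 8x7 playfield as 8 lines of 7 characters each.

Answer: ...####
..#....
.....#.
.......
#.##...
#......
.#.....
...#.#.

Derivation:
Fill (0+0,3+0) = (0,3)
Fill (0+0,3+1) = (0,4)
Fill (0+0,3+2) = (0,5)
Fill (0+0,3+3) = (0,6)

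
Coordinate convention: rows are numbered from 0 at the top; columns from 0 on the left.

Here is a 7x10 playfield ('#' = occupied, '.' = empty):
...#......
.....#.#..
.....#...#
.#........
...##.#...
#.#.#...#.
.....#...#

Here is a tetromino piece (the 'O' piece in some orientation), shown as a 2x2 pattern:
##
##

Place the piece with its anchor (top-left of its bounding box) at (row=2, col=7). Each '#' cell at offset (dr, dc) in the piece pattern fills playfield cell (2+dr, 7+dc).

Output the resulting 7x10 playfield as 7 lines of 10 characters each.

Fill (2+0,7+0) = (2,7)
Fill (2+0,7+1) = (2,8)
Fill (2+1,7+0) = (3,7)
Fill (2+1,7+1) = (3,8)

Answer: ...#......
.....#.#..
.....#.###
.#.....##.
...##.#...
#.#.#...#.
.....#...#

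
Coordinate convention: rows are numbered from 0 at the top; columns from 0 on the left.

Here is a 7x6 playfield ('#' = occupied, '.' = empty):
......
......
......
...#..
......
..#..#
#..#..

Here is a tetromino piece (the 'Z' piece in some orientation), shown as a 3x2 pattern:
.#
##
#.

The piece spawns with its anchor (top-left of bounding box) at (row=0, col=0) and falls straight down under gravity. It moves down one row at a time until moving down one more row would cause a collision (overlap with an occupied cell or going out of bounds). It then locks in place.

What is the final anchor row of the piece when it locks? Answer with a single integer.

Spawn at (row=0, col=0). Try each row:
  row 0: fits
  row 1: fits
  row 2: fits
  row 3: fits
  row 4: blocked -> lock at row 3

Answer: 3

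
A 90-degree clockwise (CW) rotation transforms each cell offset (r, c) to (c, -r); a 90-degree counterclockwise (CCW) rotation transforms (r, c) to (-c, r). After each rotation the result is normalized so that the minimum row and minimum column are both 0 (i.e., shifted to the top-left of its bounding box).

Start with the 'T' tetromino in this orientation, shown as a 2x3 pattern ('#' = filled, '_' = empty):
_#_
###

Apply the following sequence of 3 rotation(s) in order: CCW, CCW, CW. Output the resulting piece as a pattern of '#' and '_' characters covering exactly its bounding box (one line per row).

Start:
_#_
###
After rotation 1 (CCW):
_#
##
_#
After rotation 2 (CCW):
###
_#_
After rotation 3 (CW):
_#
##
_#

Answer: _#
##
_#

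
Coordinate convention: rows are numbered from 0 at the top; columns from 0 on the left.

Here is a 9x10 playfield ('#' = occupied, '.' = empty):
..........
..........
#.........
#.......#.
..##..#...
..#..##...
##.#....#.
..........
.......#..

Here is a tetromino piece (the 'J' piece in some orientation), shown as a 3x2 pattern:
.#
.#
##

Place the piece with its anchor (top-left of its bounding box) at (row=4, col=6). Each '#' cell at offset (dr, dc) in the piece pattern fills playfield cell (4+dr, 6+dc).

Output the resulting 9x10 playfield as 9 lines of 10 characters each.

Fill (4+0,6+1) = (4,7)
Fill (4+1,6+1) = (5,7)
Fill (4+2,6+0) = (6,6)
Fill (4+2,6+1) = (6,7)

Answer: ..........
..........
#.........
#.......#.
..##..##..
..#..###..
##.#..###.
..........
.......#..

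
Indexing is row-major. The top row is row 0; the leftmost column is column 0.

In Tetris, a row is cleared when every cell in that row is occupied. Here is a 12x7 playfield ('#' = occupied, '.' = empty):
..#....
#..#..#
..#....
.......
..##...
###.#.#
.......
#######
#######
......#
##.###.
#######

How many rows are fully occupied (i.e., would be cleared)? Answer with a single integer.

Answer: 3

Derivation:
Check each row:
  row 0: 6 empty cells -> not full
  row 1: 4 empty cells -> not full
  row 2: 6 empty cells -> not full
  row 3: 7 empty cells -> not full
  row 4: 5 empty cells -> not full
  row 5: 2 empty cells -> not full
  row 6: 7 empty cells -> not full
  row 7: 0 empty cells -> FULL (clear)
  row 8: 0 empty cells -> FULL (clear)
  row 9: 6 empty cells -> not full
  row 10: 2 empty cells -> not full
  row 11: 0 empty cells -> FULL (clear)
Total rows cleared: 3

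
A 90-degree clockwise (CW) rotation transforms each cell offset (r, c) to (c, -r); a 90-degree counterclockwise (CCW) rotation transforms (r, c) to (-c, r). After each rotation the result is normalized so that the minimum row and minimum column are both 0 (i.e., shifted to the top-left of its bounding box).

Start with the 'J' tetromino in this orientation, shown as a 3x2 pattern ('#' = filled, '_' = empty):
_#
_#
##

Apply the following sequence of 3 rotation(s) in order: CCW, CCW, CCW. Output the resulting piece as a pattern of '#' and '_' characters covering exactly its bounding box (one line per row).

Answer: #__
###

Derivation:
Start:
_#
_#
##
After rotation 1 (CCW):
###
__#
After rotation 2 (CCW):
##
#_
#_
After rotation 3 (CCW):
#__
###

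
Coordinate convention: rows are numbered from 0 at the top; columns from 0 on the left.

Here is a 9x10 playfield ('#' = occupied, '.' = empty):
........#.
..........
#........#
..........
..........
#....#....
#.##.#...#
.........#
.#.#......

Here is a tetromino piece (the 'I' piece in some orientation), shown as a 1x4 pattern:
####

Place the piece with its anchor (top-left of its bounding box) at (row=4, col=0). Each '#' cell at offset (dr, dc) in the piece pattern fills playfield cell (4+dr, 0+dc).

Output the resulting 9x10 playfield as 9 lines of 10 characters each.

Answer: ........#.
..........
#........#
..........
####......
#....#....
#.##.#...#
.........#
.#.#......

Derivation:
Fill (4+0,0+0) = (4,0)
Fill (4+0,0+1) = (4,1)
Fill (4+0,0+2) = (4,2)
Fill (4+0,0+3) = (4,3)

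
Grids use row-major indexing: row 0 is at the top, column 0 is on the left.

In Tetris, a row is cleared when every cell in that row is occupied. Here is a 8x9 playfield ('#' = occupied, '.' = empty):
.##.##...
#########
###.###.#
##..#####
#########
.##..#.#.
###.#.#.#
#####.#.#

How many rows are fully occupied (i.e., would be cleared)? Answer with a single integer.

Check each row:
  row 0: 5 empty cells -> not full
  row 1: 0 empty cells -> FULL (clear)
  row 2: 2 empty cells -> not full
  row 3: 2 empty cells -> not full
  row 4: 0 empty cells -> FULL (clear)
  row 5: 5 empty cells -> not full
  row 6: 3 empty cells -> not full
  row 7: 2 empty cells -> not full
Total rows cleared: 2

Answer: 2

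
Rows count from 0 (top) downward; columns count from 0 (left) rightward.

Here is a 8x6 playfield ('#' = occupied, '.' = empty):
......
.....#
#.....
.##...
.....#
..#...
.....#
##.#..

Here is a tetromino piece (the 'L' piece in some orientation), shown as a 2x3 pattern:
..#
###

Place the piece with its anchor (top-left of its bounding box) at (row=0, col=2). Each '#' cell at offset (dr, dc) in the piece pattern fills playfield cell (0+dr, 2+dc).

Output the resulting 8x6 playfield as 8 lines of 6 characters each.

Fill (0+0,2+2) = (0,4)
Fill (0+1,2+0) = (1,2)
Fill (0+1,2+1) = (1,3)
Fill (0+1,2+2) = (1,4)

Answer: ....#.
..####
#.....
.##...
.....#
..#...
.....#
##.#..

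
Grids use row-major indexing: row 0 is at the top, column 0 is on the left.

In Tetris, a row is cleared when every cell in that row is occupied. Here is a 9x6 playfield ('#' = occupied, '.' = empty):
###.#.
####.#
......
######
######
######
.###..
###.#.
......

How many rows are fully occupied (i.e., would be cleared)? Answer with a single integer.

Answer: 3

Derivation:
Check each row:
  row 0: 2 empty cells -> not full
  row 1: 1 empty cell -> not full
  row 2: 6 empty cells -> not full
  row 3: 0 empty cells -> FULL (clear)
  row 4: 0 empty cells -> FULL (clear)
  row 5: 0 empty cells -> FULL (clear)
  row 6: 3 empty cells -> not full
  row 7: 2 empty cells -> not full
  row 8: 6 empty cells -> not full
Total rows cleared: 3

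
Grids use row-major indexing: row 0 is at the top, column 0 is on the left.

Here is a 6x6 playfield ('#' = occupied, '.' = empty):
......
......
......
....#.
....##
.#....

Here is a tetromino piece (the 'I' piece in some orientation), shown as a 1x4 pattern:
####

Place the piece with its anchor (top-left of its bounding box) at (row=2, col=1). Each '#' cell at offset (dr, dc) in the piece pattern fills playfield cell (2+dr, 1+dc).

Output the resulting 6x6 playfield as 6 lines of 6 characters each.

Answer: ......
......
.####.
....#.
....##
.#....

Derivation:
Fill (2+0,1+0) = (2,1)
Fill (2+0,1+1) = (2,2)
Fill (2+0,1+2) = (2,3)
Fill (2+0,1+3) = (2,4)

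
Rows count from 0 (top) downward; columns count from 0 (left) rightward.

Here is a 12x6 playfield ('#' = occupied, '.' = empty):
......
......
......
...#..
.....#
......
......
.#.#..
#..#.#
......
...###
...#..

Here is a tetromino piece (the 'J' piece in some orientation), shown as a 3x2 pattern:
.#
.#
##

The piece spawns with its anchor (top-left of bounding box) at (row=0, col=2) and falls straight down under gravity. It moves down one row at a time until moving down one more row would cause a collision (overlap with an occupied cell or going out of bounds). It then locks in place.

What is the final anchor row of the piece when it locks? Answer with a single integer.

Answer: 0

Derivation:
Spawn at (row=0, col=2). Try each row:
  row 0: fits
  row 1: blocked -> lock at row 0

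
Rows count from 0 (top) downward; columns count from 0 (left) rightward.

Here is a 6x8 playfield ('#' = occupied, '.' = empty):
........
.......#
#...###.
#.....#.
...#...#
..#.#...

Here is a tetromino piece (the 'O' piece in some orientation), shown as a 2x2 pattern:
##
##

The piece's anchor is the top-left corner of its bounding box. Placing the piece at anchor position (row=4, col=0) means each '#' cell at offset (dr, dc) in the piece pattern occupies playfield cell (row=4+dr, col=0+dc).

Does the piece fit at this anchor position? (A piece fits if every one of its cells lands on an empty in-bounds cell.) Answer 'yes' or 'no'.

Answer: yes

Derivation:
Check each piece cell at anchor (4, 0):
  offset (0,0) -> (4,0): empty -> OK
  offset (0,1) -> (4,1): empty -> OK
  offset (1,0) -> (5,0): empty -> OK
  offset (1,1) -> (5,1): empty -> OK
All cells valid: yes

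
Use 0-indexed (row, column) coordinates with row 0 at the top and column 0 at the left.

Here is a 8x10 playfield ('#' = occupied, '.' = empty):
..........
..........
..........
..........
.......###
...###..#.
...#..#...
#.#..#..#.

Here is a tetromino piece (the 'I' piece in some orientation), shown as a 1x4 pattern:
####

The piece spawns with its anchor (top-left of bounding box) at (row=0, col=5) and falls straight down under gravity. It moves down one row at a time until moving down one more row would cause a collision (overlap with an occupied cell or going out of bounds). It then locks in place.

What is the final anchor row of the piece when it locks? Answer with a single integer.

Answer: 3

Derivation:
Spawn at (row=0, col=5). Try each row:
  row 0: fits
  row 1: fits
  row 2: fits
  row 3: fits
  row 4: blocked -> lock at row 3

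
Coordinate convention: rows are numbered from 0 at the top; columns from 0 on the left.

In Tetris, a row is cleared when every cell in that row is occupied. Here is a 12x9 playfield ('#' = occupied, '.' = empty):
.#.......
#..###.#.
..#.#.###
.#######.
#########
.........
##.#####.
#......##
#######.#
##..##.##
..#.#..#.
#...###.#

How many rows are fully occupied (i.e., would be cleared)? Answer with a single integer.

Check each row:
  row 0: 8 empty cells -> not full
  row 1: 4 empty cells -> not full
  row 2: 4 empty cells -> not full
  row 3: 2 empty cells -> not full
  row 4: 0 empty cells -> FULL (clear)
  row 5: 9 empty cells -> not full
  row 6: 2 empty cells -> not full
  row 7: 6 empty cells -> not full
  row 8: 1 empty cell -> not full
  row 9: 3 empty cells -> not full
  row 10: 6 empty cells -> not full
  row 11: 4 empty cells -> not full
Total rows cleared: 1

Answer: 1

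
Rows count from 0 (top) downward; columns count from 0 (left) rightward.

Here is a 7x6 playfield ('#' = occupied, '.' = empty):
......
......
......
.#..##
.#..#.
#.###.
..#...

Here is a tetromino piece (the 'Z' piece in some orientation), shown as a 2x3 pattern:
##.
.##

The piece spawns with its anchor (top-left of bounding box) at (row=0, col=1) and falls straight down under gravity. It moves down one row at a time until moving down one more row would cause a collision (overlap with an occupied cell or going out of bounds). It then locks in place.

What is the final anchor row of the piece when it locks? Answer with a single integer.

Answer: 2

Derivation:
Spawn at (row=0, col=1). Try each row:
  row 0: fits
  row 1: fits
  row 2: fits
  row 3: blocked -> lock at row 2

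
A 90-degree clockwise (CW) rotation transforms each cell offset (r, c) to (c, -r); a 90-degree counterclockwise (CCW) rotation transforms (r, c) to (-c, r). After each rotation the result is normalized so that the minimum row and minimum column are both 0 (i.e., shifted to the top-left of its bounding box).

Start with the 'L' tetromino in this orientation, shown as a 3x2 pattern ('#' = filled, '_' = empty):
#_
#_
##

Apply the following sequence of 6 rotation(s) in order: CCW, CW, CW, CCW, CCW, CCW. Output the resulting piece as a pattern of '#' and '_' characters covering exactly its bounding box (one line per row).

Answer: ##
_#
_#

Derivation:
Start:
#_
#_
##
After rotation 1 (CCW):
__#
###
After rotation 2 (CW):
#_
#_
##
After rotation 3 (CW):
###
#__
After rotation 4 (CCW):
#_
#_
##
After rotation 5 (CCW):
__#
###
After rotation 6 (CCW):
##
_#
_#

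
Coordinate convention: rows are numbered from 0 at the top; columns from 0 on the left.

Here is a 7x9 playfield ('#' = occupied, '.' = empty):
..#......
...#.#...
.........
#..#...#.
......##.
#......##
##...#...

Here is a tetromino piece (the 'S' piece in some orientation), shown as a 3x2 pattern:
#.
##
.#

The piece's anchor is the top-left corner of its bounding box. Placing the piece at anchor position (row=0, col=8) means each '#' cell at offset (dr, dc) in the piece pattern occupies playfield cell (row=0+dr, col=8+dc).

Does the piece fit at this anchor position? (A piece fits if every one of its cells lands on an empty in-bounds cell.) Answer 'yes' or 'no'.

Answer: no

Derivation:
Check each piece cell at anchor (0, 8):
  offset (0,0) -> (0,8): empty -> OK
  offset (1,0) -> (1,8): empty -> OK
  offset (1,1) -> (1,9): out of bounds -> FAIL
  offset (2,1) -> (2,9): out of bounds -> FAIL
All cells valid: no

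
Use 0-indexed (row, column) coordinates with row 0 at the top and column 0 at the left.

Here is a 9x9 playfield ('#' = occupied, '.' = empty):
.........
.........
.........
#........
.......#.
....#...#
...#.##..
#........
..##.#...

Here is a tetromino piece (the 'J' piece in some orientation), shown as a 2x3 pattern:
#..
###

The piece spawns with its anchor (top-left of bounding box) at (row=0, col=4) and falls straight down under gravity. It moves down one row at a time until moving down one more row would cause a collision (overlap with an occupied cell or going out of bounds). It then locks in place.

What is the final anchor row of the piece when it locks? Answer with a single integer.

Spawn at (row=0, col=4). Try each row:
  row 0: fits
  row 1: fits
  row 2: fits
  row 3: fits
  row 4: blocked -> lock at row 3

Answer: 3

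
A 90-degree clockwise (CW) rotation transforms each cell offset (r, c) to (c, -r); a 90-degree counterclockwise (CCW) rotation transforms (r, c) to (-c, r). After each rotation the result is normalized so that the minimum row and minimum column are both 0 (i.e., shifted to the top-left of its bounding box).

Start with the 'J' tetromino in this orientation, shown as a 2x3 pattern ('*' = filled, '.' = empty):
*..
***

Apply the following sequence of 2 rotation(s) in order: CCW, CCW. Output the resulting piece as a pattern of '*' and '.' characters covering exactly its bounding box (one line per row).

Start:
*..
***
After rotation 1 (CCW):
.*
.*
**
After rotation 2 (CCW):
***
..*

Answer: ***
..*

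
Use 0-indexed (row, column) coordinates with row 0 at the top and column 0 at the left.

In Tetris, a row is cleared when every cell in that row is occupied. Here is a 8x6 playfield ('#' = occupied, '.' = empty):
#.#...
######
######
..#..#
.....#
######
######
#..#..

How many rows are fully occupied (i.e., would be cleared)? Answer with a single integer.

Check each row:
  row 0: 4 empty cells -> not full
  row 1: 0 empty cells -> FULL (clear)
  row 2: 0 empty cells -> FULL (clear)
  row 3: 4 empty cells -> not full
  row 4: 5 empty cells -> not full
  row 5: 0 empty cells -> FULL (clear)
  row 6: 0 empty cells -> FULL (clear)
  row 7: 4 empty cells -> not full
Total rows cleared: 4

Answer: 4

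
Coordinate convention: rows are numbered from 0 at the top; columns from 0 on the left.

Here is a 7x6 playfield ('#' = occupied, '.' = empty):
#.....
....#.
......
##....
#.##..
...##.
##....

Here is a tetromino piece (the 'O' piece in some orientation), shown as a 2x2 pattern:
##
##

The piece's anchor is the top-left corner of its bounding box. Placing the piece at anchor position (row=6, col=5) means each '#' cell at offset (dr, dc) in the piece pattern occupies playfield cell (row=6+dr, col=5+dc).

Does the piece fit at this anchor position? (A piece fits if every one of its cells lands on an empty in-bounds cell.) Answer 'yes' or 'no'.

Answer: no

Derivation:
Check each piece cell at anchor (6, 5):
  offset (0,0) -> (6,5): empty -> OK
  offset (0,1) -> (6,6): out of bounds -> FAIL
  offset (1,0) -> (7,5): out of bounds -> FAIL
  offset (1,1) -> (7,6): out of bounds -> FAIL
All cells valid: no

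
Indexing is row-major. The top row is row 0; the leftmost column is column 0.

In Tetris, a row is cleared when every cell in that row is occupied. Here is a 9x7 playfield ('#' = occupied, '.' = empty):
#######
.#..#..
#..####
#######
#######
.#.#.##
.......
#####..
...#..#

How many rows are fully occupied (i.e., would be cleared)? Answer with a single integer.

Check each row:
  row 0: 0 empty cells -> FULL (clear)
  row 1: 5 empty cells -> not full
  row 2: 2 empty cells -> not full
  row 3: 0 empty cells -> FULL (clear)
  row 4: 0 empty cells -> FULL (clear)
  row 5: 3 empty cells -> not full
  row 6: 7 empty cells -> not full
  row 7: 2 empty cells -> not full
  row 8: 5 empty cells -> not full
Total rows cleared: 3

Answer: 3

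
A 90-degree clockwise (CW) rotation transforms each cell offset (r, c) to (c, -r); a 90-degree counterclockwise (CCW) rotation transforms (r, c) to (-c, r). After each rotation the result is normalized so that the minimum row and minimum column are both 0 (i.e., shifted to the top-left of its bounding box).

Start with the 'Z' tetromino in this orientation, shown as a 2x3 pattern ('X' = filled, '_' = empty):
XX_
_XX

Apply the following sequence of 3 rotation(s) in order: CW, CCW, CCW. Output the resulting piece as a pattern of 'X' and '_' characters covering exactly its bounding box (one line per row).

Start:
XX_
_XX
After rotation 1 (CW):
_X
XX
X_
After rotation 2 (CCW):
XX_
_XX
After rotation 3 (CCW):
_X
XX
X_

Answer: _X
XX
X_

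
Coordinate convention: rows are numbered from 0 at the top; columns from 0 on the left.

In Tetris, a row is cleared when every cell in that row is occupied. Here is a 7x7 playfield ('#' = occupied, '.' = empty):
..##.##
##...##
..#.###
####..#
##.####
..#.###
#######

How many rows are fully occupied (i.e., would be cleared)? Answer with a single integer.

Answer: 1

Derivation:
Check each row:
  row 0: 3 empty cells -> not full
  row 1: 3 empty cells -> not full
  row 2: 3 empty cells -> not full
  row 3: 2 empty cells -> not full
  row 4: 1 empty cell -> not full
  row 5: 3 empty cells -> not full
  row 6: 0 empty cells -> FULL (clear)
Total rows cleared: 1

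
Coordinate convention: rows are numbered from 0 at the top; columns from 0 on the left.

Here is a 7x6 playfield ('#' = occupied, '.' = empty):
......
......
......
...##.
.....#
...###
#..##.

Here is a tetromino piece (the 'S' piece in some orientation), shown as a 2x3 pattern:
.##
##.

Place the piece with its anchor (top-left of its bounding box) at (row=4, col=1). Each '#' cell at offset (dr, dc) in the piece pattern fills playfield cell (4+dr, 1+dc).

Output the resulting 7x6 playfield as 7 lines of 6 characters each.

Fill (4+0,1+1) = (4,2)
Fill (4+0,1+2) = (4,3)
Fill (4+1,1+0) = (5,1)
Fill (4+1,1+1) = (5,2)

Answer: ......
......
......
...##.
..##.#
.#####
#..##.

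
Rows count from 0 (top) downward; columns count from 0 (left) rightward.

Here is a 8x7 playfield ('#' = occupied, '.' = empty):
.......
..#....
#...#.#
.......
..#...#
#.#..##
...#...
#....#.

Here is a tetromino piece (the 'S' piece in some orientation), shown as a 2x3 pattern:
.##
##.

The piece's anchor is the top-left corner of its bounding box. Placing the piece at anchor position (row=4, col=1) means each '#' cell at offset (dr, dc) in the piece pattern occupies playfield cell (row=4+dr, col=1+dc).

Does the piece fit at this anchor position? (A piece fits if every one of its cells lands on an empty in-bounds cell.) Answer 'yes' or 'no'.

Answer: no

Derivation:
Check each piece cell at anchor (4, 1):
  offset (0,1) -> (4,2): occupied ('#') -> FAIL
  offset (0,2) -> (4,3): empty -> OK
  offset (1,0) -> (5,1): empty -> OK
  offset (1,1) -> (5,2): occupied ('#') -> FAIL
All cells valid: no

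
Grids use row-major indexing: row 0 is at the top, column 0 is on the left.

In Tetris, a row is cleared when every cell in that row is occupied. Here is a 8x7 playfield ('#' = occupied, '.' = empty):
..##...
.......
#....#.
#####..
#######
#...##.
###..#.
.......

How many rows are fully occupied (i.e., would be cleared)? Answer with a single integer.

Check each row:
  row 0: 5 empty cells -> not full
  row 1: 7 empty cells -> not full
  row 2: 5 empty cells -> not full
  row 3: 2 empty cells -> not full
  row 4: 0 empty cells -> FULL (clear)
  row 5: 4 empty cells -> not full
  row 6: 3 empty cells -> not full
  row 7: 7 empty cells -> not full
Total rows cleared: 1

Answer: 1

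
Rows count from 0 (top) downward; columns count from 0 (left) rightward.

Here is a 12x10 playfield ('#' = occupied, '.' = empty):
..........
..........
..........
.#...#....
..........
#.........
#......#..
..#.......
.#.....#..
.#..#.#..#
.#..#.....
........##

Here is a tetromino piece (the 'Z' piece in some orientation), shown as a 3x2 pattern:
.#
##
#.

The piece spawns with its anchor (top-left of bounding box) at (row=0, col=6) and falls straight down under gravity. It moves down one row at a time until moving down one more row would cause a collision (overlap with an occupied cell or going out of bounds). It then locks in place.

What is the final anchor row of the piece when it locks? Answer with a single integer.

Answer: 4

Derivation:
Spawn at (row=0, col=6). Try each row:
  row 0: fits
  row 1: fits
  row 2: fits
  row 3: fits
  row 4: fits
  row 5: blocked -> lock at row 4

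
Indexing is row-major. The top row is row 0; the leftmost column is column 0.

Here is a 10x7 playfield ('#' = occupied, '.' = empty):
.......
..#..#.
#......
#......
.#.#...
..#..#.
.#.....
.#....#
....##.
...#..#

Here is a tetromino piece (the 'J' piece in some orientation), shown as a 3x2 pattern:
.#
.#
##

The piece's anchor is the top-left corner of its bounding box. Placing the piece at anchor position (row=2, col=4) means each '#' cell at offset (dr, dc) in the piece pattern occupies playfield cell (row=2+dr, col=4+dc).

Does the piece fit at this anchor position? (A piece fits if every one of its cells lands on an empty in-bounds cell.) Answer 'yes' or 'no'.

Check each piece cell at anchor (2, 4):
  offset (0,1) -> (2,5): empty -> OK
  offset (1,1) -> (3,5): empty -> OK
  offset (2,0) -> (4,4): empty -> OK
  offset (2,1) -> (4,5): empty -> OK
All cells valid: yes

Answer: yes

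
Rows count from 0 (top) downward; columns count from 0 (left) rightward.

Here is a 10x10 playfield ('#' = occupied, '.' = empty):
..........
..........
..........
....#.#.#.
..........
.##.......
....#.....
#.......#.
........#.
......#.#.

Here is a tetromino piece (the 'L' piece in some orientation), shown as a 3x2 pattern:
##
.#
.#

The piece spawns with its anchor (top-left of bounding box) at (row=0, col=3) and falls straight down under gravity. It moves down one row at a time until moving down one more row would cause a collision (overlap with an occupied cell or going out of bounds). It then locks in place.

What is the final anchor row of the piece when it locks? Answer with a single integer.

Spawn at (row=0, col=3). Try each row:
  row 0: fits
  row 1: blocked -> lock at row 0

Answer: 0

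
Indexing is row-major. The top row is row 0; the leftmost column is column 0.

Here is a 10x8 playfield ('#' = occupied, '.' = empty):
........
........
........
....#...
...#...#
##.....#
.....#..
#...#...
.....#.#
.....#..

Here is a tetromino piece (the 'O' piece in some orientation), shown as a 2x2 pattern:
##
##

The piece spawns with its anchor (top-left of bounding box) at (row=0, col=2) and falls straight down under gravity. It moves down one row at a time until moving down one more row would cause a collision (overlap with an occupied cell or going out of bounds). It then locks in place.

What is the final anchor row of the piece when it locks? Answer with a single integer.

Spawn at (row=0, col=2). Try each row:
  row 0: fits
  row 1: fits
  row 2: fits
  row 3: blocked -> lock at row 2

Answer: 2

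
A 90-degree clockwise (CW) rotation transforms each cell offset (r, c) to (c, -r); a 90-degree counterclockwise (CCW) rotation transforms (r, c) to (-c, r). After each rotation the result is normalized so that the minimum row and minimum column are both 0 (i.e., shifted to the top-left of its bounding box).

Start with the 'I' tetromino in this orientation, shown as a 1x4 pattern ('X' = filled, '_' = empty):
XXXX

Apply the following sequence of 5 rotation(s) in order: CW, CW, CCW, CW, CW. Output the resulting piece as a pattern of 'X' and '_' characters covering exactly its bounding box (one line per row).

Answer: X
X
X
X

Derivation:
Start:
XXXX
After rotation 1 (CW):
X
X
X
X
After rotation 2 (CW):
XXXX
After rotation 3 (CCW):
X
X
X
X
After rotation 4 (CW):
XXXX
After rotation 5 (CW):
X
X
X
X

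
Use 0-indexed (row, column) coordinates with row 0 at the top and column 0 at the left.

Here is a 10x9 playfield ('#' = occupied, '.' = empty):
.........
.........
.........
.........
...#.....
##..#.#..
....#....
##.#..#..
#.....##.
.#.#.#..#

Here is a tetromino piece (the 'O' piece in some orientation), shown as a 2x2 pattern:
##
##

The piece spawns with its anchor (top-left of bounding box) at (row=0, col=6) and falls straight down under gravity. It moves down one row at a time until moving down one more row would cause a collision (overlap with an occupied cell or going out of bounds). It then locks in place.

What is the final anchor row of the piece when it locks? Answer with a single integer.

Spawn at (row=0, col=6). Try each row:
  row 0: fits
  row 1: fits
  row 2: fits
  row 3: fits
  row 4: blocked -> lock at row 3

Answer: 3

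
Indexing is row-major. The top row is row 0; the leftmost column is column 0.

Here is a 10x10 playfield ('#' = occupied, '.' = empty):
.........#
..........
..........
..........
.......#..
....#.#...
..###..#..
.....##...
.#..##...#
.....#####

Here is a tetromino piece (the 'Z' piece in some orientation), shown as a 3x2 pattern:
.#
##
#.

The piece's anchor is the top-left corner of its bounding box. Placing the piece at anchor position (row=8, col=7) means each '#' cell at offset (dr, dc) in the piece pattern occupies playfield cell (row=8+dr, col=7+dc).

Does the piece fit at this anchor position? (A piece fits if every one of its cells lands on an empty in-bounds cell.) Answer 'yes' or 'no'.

Check each piece cell at anchor (8, 7):
  offset (0,1) -> (8,8): empty -> OK
  offset (1,0) -> (9,7): occupied ('#') -> FAIL
  offset (1,1) -> (9,8): occupied ('#') -> FAIL
  offset (2,0) -> (10,7): out of bounds -> FAIL
All cells valid: no

Answer: no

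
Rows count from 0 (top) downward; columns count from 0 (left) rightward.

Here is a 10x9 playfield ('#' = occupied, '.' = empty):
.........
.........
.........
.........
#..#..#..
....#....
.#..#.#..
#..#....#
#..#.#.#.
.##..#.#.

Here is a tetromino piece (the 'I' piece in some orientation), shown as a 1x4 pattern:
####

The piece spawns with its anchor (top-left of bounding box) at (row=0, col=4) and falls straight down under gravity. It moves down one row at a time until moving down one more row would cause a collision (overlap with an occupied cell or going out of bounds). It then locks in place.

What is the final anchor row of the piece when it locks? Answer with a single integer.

Spawn at (row=0, col=4). Try each row:
  row 0: fits
  row 1: fits
  row 2: fits
  row 3: fits
  row 4: blocked -> lock at row 3

Answer: 3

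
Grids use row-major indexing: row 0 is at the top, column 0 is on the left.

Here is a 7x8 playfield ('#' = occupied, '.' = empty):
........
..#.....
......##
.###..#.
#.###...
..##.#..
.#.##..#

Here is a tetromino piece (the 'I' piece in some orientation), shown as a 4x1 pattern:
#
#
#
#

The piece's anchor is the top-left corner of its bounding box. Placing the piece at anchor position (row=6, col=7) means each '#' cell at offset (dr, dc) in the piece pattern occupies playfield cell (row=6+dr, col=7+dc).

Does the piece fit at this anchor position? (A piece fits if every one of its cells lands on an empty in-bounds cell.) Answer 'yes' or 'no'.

Check each piece cell at anchor (6, 7):
  offset (0,0) -> (6,7): occupied ('#') -> FAIL
  offset (1,0) -> (7,7): out of bounds -> FAIL
  offset (2,0) -> (8,7): out of bounds -> FAIL
  offset (3,0) -> (9,7): out of bounds -> FAIL
All cells valid: no

Answer: no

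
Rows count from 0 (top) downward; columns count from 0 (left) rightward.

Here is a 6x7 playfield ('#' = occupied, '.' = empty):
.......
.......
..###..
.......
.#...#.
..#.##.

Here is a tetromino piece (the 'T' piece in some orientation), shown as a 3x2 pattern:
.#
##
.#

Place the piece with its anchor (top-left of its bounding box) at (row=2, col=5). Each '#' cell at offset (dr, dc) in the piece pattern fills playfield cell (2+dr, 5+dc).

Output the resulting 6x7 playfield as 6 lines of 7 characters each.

Answer: .......
.......
..###.#
.....##
.#...##
..#.##.

Derivation:
Fill (2+0,5+1) = (2,6)
Fill (2+1,5+0) = (3,5)
Fill (2+1,5+1) = (3,6)
Fill (2+2,5+1) = (4,6)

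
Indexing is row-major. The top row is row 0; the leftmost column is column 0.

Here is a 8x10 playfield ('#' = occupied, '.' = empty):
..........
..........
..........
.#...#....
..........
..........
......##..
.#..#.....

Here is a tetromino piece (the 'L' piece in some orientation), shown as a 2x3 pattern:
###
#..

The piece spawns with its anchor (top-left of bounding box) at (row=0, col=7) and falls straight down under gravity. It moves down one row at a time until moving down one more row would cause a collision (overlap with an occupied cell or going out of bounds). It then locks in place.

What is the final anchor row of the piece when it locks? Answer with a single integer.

Spawn at (row=0, col=7). Try each row:
  row 0: fits
  row 1: fits
  row 2: fits
  row 3: fits
  row 4: fits
  row 5: blocked -> lock at row 4

Answer: 4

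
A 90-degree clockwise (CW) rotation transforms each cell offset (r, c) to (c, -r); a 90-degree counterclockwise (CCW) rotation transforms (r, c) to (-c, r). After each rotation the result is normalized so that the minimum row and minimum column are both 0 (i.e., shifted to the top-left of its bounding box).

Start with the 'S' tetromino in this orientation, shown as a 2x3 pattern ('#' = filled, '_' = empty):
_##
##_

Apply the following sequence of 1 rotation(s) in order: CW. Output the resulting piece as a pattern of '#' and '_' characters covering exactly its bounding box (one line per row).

Answer: #_
##
_#

Derivation:
Start:
_##
##_
After rotation 1 (CW):
#_
##
_#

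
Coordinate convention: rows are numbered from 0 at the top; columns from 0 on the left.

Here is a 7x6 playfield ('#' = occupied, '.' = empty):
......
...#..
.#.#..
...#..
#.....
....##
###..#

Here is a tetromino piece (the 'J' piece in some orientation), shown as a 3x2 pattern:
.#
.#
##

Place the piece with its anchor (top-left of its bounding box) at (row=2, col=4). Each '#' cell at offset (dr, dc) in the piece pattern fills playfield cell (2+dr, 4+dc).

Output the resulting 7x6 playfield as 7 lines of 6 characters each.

Answer: ......
...#..
.#.#.#
...#.#
#...##
....##
###..#

Derivation:
Fill (2+0,4+1) = (2,5)
Fill (2+1,4+1) = (3,5)
Fill (2+2,4+0) = (4,4)
Fill (2+2,4+1) = (4,5)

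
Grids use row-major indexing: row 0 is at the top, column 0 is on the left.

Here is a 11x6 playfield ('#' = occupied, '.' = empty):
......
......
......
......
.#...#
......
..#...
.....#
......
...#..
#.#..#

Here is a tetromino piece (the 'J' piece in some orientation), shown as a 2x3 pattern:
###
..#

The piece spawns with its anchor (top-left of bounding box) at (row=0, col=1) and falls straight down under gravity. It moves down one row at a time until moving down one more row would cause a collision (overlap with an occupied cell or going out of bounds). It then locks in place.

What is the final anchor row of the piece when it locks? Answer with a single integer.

Answer: 3

Derivation:
Spawn at (row=0, col=1). Try each row:
  row 0: fits
  row 1: fits
  row 2: fits
  row 3: fits
  row 4: blocked -> lock at row 3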